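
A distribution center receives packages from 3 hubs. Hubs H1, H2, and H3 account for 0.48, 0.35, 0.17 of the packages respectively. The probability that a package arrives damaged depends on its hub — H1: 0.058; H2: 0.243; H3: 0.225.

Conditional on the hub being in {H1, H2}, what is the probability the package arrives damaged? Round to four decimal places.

Let S = {H1, H2}.
P(S) = 0.48 + 0.35 = 0.83.
P(D ∩ S) = 0.058·0.48 + 0.243·0.35 = 0.02784 + 0.08505 = 0.11289.
P(D | S) = 0.11289 / 0.83 = 0.136012…

0.1360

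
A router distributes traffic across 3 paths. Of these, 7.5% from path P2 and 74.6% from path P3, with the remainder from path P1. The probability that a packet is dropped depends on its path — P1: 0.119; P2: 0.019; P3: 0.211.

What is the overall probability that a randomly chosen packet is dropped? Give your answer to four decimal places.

P(L) ≈ 0.1801

P(P1) = 1 − (0.075 + 0.746) = 0.179.
By the law of total probability,
P(L) = P(L|P1)·P(P1) + P(L|P2)·P(P2) + P(L|P3)·P(P3)
      = 0.119·0.179 + 0.019·0.075 + 0.211·0.746
      = 0.021301 + 0.001425 + 0.157406 = 0.180132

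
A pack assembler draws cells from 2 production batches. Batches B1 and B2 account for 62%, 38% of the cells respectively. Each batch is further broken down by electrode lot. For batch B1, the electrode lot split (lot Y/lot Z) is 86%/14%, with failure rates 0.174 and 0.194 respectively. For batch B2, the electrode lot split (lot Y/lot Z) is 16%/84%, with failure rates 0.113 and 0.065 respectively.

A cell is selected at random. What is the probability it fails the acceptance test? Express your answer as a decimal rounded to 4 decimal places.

P(F) ≈ 0.1372

P(F|B1) = 0.86·0.174 + 0.14·0.194 = 0.14964 + 0.02716 = 0.1768
P(F|B2) = 0.16·0.113 + 0.84·0.065 = 0.01808 + 0.0546 = 0.07268
Then overall,
P(F) = 0.62·0.1768 + 0.38·0.07268
      = 0.109616 + 0.0276184 = 0.1372344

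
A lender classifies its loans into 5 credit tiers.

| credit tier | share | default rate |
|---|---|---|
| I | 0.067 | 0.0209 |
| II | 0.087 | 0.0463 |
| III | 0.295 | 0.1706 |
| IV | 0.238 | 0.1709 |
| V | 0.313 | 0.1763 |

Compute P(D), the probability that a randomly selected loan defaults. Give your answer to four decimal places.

0.1516

P(D) = P(D|I)·P(I) + P(D|II)·P(II) + P(D|III)·P(III) + P(D|IV)·P(IV) + P(D|V)·P(V)
      = 0.0209·0.067 + 0.0463·0.087 + 0.1706·0.295 + 0.1709·0.238 + 0.1763·0.313
      = 0.0014003 + 0.0040281 + 0.050327 + 0.0406742 + 0.0551819 = 0.1516115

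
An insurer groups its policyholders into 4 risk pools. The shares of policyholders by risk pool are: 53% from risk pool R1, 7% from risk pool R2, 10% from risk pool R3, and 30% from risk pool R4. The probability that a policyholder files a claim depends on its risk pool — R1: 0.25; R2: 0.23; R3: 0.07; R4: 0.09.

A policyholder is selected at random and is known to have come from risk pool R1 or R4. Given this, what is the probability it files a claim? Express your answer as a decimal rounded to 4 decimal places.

Let S = {R1, R4}.
P(S) = 0.53 + 0.3 = 0.83.
P(C ∩ S) = 0.25·0.53 + 0.09·0.3 = 0.1325 + 0.027 = 0.1595.
P(C | S) = 0.1595 / 0.83 = 0.192169…

0.1922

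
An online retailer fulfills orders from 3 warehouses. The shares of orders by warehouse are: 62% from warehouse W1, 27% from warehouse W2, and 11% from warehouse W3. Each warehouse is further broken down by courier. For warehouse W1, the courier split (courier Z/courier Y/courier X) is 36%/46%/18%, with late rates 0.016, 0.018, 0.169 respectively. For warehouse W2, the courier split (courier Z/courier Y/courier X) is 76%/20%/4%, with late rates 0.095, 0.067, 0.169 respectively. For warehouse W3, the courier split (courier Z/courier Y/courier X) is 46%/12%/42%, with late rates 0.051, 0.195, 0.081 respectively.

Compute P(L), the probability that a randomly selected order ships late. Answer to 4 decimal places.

0.0614

P(L|W1) = 0.36·0.016 + 0.46·0.018 + 0.18·0.169 = 0.00576 + 0.00828 + 0.03042 = 0.04446
P(L|W2) = 0.76·0.095 + 0.2·0.067 + 0.04·0.169 = 0.0722 + 0.0134 + 0.00676 = 0.09236
P(L|W3) = 0.46·0.051 + 0.12·0.195 + 0.42·0.081 = 0.02346 + 0.0234 + 0.03402 = 0.08088
Then overall,
P(L) = 0.62·0.04446 + 0.27·0.09236 + 0.11·0.08088
      = 0.0275652 + 0.0249372 + 0.0088968 = 0.0613992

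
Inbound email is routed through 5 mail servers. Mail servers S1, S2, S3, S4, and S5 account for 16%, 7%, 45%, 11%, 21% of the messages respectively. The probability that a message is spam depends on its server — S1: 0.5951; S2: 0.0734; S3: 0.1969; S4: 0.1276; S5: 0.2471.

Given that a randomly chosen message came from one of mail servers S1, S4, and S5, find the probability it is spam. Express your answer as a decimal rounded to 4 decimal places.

P(S|J) ≈ 0.3357

Let J = {S1, S4, S5}.
P(J) = 0.16 + 0.11 + 0.21 = 0.48.
P(S ∩ J) = 0.5951·0.16 + 0.1276·0.11 + 0.2471·0.21 = 0.095216 + 0.014036 + 0.051891 = 0.161143.
P(S | J) = 0.161143 / 0.48 = 0.335715…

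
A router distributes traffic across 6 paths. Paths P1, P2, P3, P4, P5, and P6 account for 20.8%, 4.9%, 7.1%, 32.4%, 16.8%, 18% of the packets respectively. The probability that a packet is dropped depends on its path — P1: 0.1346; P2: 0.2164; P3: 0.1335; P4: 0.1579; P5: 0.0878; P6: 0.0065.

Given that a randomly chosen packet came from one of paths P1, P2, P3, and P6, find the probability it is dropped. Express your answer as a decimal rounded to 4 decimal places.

Let S = {P1, P2, P3, P6}.
P(S) = 0.208 + 0.049 + 0.071 + 0.18 = 0.508.
P(L ∩ S) = 0.1346·0.208 + 0.2164·0.049 + 0.1335·0.071 + 0.0065·0.18 = 0.0279968 + 0.0106036 + 0.0094785 + 0.00117 = 0.0492489.
P(L | S) = 0.0492489 / 0.508 = 0.096947…

P(L|S) ≈ 0.0969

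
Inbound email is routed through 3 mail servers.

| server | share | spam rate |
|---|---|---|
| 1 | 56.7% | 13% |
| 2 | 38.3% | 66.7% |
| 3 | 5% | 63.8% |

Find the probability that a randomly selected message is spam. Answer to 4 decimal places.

By the law of total probability,
P(S) = P(S|1)·P(1) + P(S|2)·P(2) + P(S|3)·P(3)
      = 0.13·0.567 + 0.667·0.383 + 0.638·0.05
      = 0.07371 + 0.255461 + 0.0319 = 0.361071

P(S) ≈ 0.3611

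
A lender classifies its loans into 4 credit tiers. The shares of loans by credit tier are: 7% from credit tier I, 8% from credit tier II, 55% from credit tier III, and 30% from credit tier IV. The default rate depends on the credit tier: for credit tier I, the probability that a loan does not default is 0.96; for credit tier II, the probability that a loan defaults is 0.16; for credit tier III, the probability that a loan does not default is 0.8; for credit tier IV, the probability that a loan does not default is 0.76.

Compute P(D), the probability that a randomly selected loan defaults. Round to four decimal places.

P(D|I) = 1 − 0.96 = 0.04.
P(D|III) = 1 − 0.8 = 0.2.
P(D|IV) = 1 − 0.76 = 0.24.
By the law of total probability,
P(D) = P(D|I)·P(I) + P(D|II)·P(II) + P(D|III)·P(III) + P(D|IV)·P(IV)
      = 0.04·0.07 + 0.16·0.08 + 0.2·0.55 + 0.24·0.3
      = 0.0028 + 0.0128 + 0.11 + 0.072 = 0.1976

P(D) ≈ 0.1976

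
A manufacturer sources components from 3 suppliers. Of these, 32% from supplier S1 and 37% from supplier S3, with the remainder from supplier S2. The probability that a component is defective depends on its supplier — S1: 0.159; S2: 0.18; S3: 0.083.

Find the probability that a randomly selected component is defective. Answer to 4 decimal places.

P(D) ≈ 0.1374

P(S2) = 1 − (0.32 + 0.37) = 0.31.
P(D) = P(D|S1)·P(S1) + P(D|S2)·P(S2) + P(D|S3)·P(S3)
      = 0.159·0.32 + 0.18·0.31 + 0.083·0.37
      = 0.05088 + 0.0558 + 0.03071 = 0.13739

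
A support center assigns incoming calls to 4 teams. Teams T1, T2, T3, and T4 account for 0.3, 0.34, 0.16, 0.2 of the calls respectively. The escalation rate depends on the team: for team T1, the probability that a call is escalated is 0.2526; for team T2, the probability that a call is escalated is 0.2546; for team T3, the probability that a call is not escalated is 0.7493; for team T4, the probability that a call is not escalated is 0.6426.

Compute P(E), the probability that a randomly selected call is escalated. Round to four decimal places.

P(E|T3) = 1 − 0.7493 = 0.2507.
P(E|T4) = 1 − 0.6426 = 0.3574.
Summing over the partition,
P(E) = P(E|T1)·P(T1) + P(E|T2)·P(T2) + P(E|T3)·P(T3) + P(E|T4)·P(T4)
      = 0.2526·0.3 + 0.2546·0.34 + 0.2507·0.16 + 0.3574·0.2
      = 0.07578 + 0.086564 + 0.040112 + 0.07148 = 0.273936

0.2739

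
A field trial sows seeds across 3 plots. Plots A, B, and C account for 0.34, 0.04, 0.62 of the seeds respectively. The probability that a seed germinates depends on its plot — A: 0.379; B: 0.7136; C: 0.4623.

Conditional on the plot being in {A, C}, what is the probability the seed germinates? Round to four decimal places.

Let S = {A, C}.
P(S) = 0.34 + 0.62 = 0.96.
P(G ∩ S) = 0.379·0.34 + 0.4623·0.62 = 0.12886 + 0.286626 = 0.415486.
P(G | S) = 0.415486 / 0.96 = 0.432798…

0.4328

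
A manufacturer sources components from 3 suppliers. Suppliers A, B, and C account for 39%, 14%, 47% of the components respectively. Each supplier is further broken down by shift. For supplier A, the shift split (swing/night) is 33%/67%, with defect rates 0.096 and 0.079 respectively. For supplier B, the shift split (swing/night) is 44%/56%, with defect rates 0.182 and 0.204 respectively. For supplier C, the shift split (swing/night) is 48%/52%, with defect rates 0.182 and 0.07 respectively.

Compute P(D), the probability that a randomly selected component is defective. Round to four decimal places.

P(D|A) = 0.33·0.096 + 0.67·0.079 = 0.03168 + 0.05293 = 0.08461
P(D|B) = 0.44·0.182 + 0.56·0.204 = 0.08008 + 0.11424 = 0.19432
P(D|C) = 0.48·0.182 + 0.52·0.07 = 0.08736 + 0.0364 = 0.12376
By total probability over the outer partition,
P(D) = 0.39·0.08461 + 0.14·0.19432 + 0.47·0.12376
      = 0.0329979 + 0.0272048 + 0.0581672 = 0.1183699

P(D) ≈ 0.1184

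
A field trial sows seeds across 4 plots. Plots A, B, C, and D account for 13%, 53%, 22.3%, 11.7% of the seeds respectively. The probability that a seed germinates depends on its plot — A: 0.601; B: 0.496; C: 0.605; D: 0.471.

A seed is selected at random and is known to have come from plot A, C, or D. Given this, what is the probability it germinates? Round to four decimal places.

Let S = {A, C, D}.
P(S) = 0.13 + 0.223 + 0.117 = 0.47.
P(G ∩ S) = 0.601·0.13 + 0.605·0.223 + 0.471·0.117 = 0.07813 + 0.134915 + 0.055107 = 0.268152.
P(G | S) = 0.268152 / 0.47 = 0.570536…

0.5705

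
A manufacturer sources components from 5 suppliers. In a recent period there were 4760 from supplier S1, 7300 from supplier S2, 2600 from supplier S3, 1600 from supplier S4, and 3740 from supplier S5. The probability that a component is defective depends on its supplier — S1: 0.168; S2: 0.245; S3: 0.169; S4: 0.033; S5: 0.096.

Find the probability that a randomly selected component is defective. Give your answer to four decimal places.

Total: 4760 + 7300 + 2600 + 1600 + 3740 = 20000.
P(S1) = 4760/20000 = 0.238. P(S2) = 7300/20000 = 0.365. P(S3) = 2600/20000 = 0.13. P(S4) = 1600/20000 = 0.08. P(S5) = 3740/20000 = 0.187.
Using total probability over the partition,
P(D) = P(D|S1)·P(S1) + P(D|S2)·P(S2) + P(D|S3)·P(S3) + P(D|S4)·P(S4) + P(D|S5)·P(S5)
      = 0.168·0.238 + 0.245·0.365 + 0.169·0.13 + 0.033·0.08 + 0.096·0.187
      = 0.039984 + 0.089425 + 0.02197 + 0.00264 + 0.017952 = 0.171971

P(D) ≈ 0.1720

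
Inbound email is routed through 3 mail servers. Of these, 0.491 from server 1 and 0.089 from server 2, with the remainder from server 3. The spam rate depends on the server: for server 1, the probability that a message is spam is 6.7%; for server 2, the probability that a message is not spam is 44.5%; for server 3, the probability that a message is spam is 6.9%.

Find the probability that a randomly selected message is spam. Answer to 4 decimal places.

P(3) = 1 − (0.491 + 0.089) = 0.42.
P(S|2) = 1 − 0.445 = 0.555.
P(S) = P(S|1)·P(1) + P(S|2)·P(2) + P(S|3)·P(3)
      = 0.067·0.491 + 0.555·0.089 + 0.069·0.42
      = 0.032897 + 0.049395 + 0.02898 = 0.111272

0.1113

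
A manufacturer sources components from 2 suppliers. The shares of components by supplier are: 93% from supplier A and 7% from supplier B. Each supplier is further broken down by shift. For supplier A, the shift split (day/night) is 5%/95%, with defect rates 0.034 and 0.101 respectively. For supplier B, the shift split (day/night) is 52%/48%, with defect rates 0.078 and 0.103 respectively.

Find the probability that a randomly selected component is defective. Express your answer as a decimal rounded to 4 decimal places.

P(D) ≈ 0.0971

P(D|A) = 0.05·0.034 + 0.95·0.101 = 0.0017 + 0.09595 = 0.09765
P(D|B) = 0.52·0.078 + 0.48·0.103 = 0.04056 + 0.04944 = 0.09
Then overall,
P(D) = 0.93·0.09765 + 0.07·0.09
      = 0.0908145 + 0.0063 = 0.0971145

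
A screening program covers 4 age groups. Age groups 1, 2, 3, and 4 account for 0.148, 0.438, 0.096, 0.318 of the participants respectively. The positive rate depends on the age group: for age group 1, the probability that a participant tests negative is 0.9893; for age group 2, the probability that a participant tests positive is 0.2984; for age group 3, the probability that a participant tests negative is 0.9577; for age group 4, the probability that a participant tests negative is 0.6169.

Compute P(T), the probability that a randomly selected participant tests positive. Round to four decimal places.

P(T) ≈ 0.2582

P(T|1) = 1 − 0.9893 = 0.0107.
P(T|3) = 1 − 0.9577 = 0.0423.
P(T|4) = 1 − 0.6169 = 0.3831.
P(T) = P(T|1)·P(1) + P(T|2)·P(2) + P(T|3)·P(3) + P(T|4)·P(4)
      = 0.0107·0.148 + 0.2984·0.438 + 0.0423·0.096 + 0.3831·0.318
      = 0.0015836 + 0.1306992 + 0.0040608 + 0.1218258 = 0.2581694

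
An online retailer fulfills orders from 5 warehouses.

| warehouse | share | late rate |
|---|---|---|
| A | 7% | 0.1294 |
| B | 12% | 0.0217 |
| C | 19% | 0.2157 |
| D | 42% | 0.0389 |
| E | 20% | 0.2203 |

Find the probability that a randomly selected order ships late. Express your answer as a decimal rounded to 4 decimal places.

P(L) = P(L|A)·P(A) + P(L|B)·P(B) + P(L|C)·P(C) + P(L|D)·P(D) + P(L|E)·P(E)
      = 0.1294·0.07 + 0.0217·0.12 + 0.2157·0.19 + 0.0389·0.42 + 0.2203·0.2
      = 0.009058 + 0.002604 + 0.040983 + 0.016338 + 0.04406 = 0.113043

P(L) ≈ 0.1130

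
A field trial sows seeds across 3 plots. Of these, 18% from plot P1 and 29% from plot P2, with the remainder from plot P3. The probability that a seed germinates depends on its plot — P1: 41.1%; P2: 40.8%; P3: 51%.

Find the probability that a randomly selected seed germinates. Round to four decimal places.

0.4626

P(P3) = 1 − (0.18 + 0.29) = 0.53.
P(G) = P(G|P1)·P(P1) + P(G|P2)·P(P2) + P(G|P3)·P(P3)
      = 0.411·0.18 + 0.408·0.29 + 0.51·0.53
      = 0.07398 + 0.11832 + 0.2703 = 0.4626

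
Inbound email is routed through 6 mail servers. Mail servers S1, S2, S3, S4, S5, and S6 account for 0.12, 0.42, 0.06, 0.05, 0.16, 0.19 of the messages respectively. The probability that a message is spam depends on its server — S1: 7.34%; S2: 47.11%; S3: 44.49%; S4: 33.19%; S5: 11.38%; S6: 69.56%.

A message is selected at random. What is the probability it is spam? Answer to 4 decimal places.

Summing over the partition,
P(S) = P(S|S1)·P(S1) + P(S|S2)·P(S2) + P(S|S3)·P(S3) + P(S|S4)·P(S4) + P(S|S5)·P(S5) + P(S|S6)·P(S6)
      = 0.0734·0.12 + 0.4711·0.42 + 0.4449·0.06 + 0.3319·0.05 + 0.1138·0.16 + 0.6956·0.19
      = 0.008808 + 0.197862 + 0.026694 + 0.016595 + 0.018208 + 0.132164 = 0.400331

P(S) ≈ 0.4003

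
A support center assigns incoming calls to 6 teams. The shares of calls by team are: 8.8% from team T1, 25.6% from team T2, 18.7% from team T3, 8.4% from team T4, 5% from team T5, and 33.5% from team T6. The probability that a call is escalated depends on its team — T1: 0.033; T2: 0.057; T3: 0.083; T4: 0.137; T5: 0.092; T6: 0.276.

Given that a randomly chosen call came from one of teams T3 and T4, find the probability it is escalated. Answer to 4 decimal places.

Let S = {T3, T4}.
P(S) = 0.187 + 0.084 = 0.271.
P(E ∩ S) = 0.083·0.187 + 0.137·0.084 = 0.015521 + 0.011508 = 0.027029.
P(E | S) = 0.027029 / 0.271 = 0.099738…

P(E|S) ≈ 0.0997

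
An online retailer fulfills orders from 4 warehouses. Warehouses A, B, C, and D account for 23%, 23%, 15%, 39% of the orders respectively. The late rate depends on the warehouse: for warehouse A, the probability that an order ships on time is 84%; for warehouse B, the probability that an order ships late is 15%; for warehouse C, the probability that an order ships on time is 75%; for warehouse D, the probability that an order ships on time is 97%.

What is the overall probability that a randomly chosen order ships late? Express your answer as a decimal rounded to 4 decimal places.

P(L|A) = 1 − 0.84 = 0.16.
P(L|C) = 1 − 0.75 = 0.25.
P(L|D) = 1 − 0.97 = 0.03.
P(L) = P(L|A)·P(A) + P(L|B)·P(B) + P(L|C)·P(C) + P(L|D)·P(D)
      = 0.16·0.23 + 0.15·0.23 + 0.25·0.15 + 0.03·0.39
      = 0.0368 + 0.0345 + 0.0375 + 0.0117 = 0.1205

P(L) ≈ 0.1205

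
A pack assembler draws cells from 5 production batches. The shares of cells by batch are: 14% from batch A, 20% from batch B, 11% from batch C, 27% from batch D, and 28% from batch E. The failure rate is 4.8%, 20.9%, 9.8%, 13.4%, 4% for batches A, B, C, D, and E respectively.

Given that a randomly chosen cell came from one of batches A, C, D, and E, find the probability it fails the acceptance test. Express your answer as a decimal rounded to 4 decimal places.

P(F|S) ≈ 0.0811

Let S = {A, C, D, E}.
P(S) = 0.14 + 0.11 + 0.27 + 0.28 = 0.8.
P(F ∩ S) = 0.048·0.14 + 0.098·0.11 + 0.134·0.27 + 0.04·0.28 = 0.00672 + 0.01078 + 0.03618 + 0.0112 = 0.06488.
P(F | S) = 0.06488 / 0.8 = 0.081100…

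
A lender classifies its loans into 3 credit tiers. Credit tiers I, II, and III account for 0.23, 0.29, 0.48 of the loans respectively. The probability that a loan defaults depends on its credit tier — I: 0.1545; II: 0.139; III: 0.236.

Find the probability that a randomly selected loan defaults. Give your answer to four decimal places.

P(D) ≈ 0.1891

By the law of total probability,
P(D) = P(D|I)·P(I) + P(D|II)·P(II) + P(D|III)·P(III)
      = 0.1545·0.23 + 0.139·0.29 + 0.236·0.48
      = 0.035535 + 0.04031 + 0.11328 = 0.189125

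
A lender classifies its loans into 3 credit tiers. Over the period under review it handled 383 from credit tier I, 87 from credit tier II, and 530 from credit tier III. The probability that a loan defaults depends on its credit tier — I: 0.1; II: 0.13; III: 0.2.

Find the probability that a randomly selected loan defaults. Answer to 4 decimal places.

0.1556

Total: 383 + 87 + 530 = 1000.
P(I) = 383/1000 = 0.383. P(II) = 87/1000 = 0.087. P(III) = 530/1000 = 0.53.
P(D) = P(D|I)·P(I) + P(D|II)·P(II) + P(D|III)·P(III)
      = 0.1·0.383 + 0.13·0.087 + 0.2·0.53
      = 0.0383 + 0.01131 + 0.106 = 0.15561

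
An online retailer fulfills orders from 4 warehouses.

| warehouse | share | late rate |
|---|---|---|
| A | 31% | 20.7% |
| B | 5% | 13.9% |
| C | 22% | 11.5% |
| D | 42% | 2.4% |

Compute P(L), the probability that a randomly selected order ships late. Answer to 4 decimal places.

0.1065

By the law of total probability,
P(L) = P(L|A)·P(A) + P(L|B)·P(B) + P(L|C)·P(C) + P(L|D)·P(D)
      = 0.207·0.31 + 0.139·0.05 + 0.115·0.22 + 0.024·0.42
      = 0.06417 + 0.00695 + 0.0253 + 0.01008 = 0.1065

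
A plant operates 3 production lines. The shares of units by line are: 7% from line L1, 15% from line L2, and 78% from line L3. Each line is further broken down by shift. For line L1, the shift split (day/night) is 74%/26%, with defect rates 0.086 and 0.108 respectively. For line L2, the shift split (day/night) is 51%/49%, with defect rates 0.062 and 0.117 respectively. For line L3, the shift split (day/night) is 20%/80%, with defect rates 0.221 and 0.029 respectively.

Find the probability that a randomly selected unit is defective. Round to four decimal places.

P(D|L1) = 0.74·0.086 + 0.26·0.108 = 0.06364 + 0.02808 = 0.09172
P(D|L2) = 0.51·0.062 + 0.49·0.117 = 0.03162 + 0.05733 = 0.08895
P(D|L3) = 0.2·0.221 + 0.8·0.029 = 0.0442 + 0.0232 = 0.0674
By total probability over the outer partition,
P(D) = 0.07·0.09172 + 0.15·0.08895 + 0.78·0.0674
      = 0.0064204 + 0.0133425 + 0.052572 = 0.0723349

0.0723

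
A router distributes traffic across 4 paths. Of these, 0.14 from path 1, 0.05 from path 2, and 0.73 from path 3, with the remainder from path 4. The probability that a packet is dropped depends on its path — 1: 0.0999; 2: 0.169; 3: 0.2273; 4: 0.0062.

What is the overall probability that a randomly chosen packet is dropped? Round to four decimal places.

P(4) = 1 − (0.14 + 0.05 + 0.73) = 0.08.
Using total probability over the partition,
P(L) = P(L|1)·P(1) + P(L|2)·P(2) + P(L|3)·P(3) + P(L|4)·P(4)
      = 0.0999·0.14 + 0.169·0.05 + 0.2273·0.73 + 0.0062·0.08
      = 0.013986 + 0.00845 + 0.165929 + 0.000496 = 0.188861

0.1889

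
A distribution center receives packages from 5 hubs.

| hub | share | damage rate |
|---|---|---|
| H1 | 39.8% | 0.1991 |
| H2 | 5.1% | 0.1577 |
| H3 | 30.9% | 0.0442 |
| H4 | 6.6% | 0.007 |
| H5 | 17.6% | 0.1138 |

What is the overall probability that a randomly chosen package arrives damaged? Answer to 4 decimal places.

By the law of total probability,
P(D) = P(D|H1)·P(H1) + P(D|H2)·P(H2) + P(D|H3)·P(H3) + P(D|H4)·P(H4) + P(D|H5)·P(H5)
      = 0.1991·0.398 + 0.1577·0.051 + 0.0442·0.309 + 0.007·0.066 + 0.1138·0.176
      = 0.0792418 + 0.0080427 + 0.0136578 + 0.000462 + 0.0200288 = 0.1214331

0.1214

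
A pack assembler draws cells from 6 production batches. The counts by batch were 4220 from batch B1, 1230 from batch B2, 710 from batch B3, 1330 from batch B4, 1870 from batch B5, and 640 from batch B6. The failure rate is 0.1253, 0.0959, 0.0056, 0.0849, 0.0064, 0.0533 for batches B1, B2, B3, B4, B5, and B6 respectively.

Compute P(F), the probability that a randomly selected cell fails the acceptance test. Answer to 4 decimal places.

0.0810

Total: 4220 + 1230 + 710 + 1330 + 1870 + 640 = 10000.
P(B1) = 4220/10000 = 0.422. P(B2) = 1230/10000 = 0.123. P(B3) = 710/10000 = 0.071. P(B4) = 1330/10000 = 0.133. P(B5) = 1870/10000 = 0.187. P(B6) = 640/10000 = 0.064.
Using total probability over the partition,
P(F) = P(F|B1)·P(B1) + P(F|B2)·P(B2) + P(F|B3)·P(B3) + P(F|B4)·P(B4) + P(F|B5)·P(B5) + P(F|B6)·P(B6)
      = 0.1253·0.422 + 0.0959·0.123 + 0.0056·0.071 + 0.0849·0.133 + 0.0064·0.187 + 0.0533·0.064
      = 0.0528766 + 0.0117957 + 0.0003976 + 0.0112917 + 0.0011968 + 0.0034112 = 0.0809696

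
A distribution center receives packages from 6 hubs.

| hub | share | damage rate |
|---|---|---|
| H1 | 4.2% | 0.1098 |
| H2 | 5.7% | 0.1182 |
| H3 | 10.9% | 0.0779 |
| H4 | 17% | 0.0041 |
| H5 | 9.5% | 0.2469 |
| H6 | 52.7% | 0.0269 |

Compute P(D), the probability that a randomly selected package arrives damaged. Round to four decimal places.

0.0582

P(D) = P(D|H1)·P(H1) + P(D|H2)·P(H2) + P(D|H3)·P(H3) + P(D|H4)·P(H4) + P(D|H5)·P(H5) + P(D|H6)·P(H6)
      = 0.1098·0.042 + 0.1182·0.057 + 0.0779·0.109 + 0.0041·0.17 + 0.2469·0.095 + 0.0269·0.527
      = 0.0046116 + 0.0067374 + 0.0084911 + 0.000697 + 0.0234555 + 0.0141763 = 0.0581689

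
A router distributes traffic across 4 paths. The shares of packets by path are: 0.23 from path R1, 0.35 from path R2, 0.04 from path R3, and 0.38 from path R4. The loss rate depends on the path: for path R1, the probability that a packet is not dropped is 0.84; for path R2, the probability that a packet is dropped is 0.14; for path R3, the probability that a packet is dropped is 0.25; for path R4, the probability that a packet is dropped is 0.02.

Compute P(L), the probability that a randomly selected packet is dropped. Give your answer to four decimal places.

0.1034

P(L|R1) = 1 − 0.84 = 0.16.
P(L) = P(L|R1)·P(R1) + P(L|R2)·P(R2) + P(L|R3)·P(R3) + P(L|R4)·P(R4)
      = 0.16·0.23 + 0.14·0.35 + 0.25·0.04 + 0.02·0.38
      = 0.0368 + 0.049 + 0.01 + 0.0076 = 0.1034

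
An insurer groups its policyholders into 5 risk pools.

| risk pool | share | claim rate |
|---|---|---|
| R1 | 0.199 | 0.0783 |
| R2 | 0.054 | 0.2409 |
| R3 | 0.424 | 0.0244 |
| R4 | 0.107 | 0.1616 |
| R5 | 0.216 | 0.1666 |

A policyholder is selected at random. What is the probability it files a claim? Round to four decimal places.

0.0922

Using total probability over the partition,
P(C) = P(C|R1)·P(R1) + P(C|R2)·P(R2) + P(C|R3)·P(R3) + P(C|R4)·P(R4) + P(C|R5)·P(R5)
      = 0.0783·0.199 + 0.2409·0.054 + 0.0244·0.424 + 0.1616·0.107 + 0.1666·0.216
      = 0.0155817 + 0.0130086 + 0.0103456 + 0.0172912 + 0.0359856 = 0.0922127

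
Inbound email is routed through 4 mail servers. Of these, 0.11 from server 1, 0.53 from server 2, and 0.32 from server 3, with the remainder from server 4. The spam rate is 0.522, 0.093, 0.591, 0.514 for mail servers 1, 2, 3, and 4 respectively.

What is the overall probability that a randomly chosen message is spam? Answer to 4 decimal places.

P(4) = 1 − (0.11 + 0.53 + 0.32) = 0.04.
Using total probability over the partition,
P(S) = P(S|1)·P(1) + P(S|2)·P(2) + P(S|3)·P(3) + P(S|4)·P(4)
      = 0.522·0.11 + 0.093·0.53 + 0.591·0.32 + 0.514·0.04
      = 0.05742 + 0.04929 + 0.18912 + 0.02056 = 0.31639

0.3164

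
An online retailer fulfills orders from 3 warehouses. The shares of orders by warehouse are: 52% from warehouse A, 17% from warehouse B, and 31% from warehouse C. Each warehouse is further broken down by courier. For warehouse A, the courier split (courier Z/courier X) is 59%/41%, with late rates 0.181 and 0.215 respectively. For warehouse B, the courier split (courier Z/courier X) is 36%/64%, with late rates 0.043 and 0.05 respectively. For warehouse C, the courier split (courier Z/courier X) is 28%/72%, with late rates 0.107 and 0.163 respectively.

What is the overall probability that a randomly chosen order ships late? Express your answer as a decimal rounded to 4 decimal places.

P(L|A) = 0.59·0.181 + 0.41·0.215 = 0.10679 + 0.08815 = 0.19494
P(L|B) = 0.36·0.043 + 0.64·0.05 = 0.01548 + 0.032 = 0.04748
P(L|C) = 0.28·0.107 + 0.72·0.163 = 0.02996 + 0.11736 = 0.14732
Then overall,
P(L) = 0.52·0.19494 + 0.17·0.04748 + 0.31·0.14732
      = 0.1013688 + 0.0080716 + 0.0456692 = 0.1551096

0.1551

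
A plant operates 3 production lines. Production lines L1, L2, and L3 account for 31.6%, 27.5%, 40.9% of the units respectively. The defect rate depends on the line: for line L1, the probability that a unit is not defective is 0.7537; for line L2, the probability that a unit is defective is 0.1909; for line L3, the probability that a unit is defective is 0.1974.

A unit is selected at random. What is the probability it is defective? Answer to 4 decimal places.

P(D|L1) = 1 − 0.7537 = 0.2463.
Summing over the partition,
P(D) = P(D|L1)·P(L1) + P(D|L2)·P(L2) + P(D|L3)·P(L3)
      = 0.2463·0.316 + 0.1909·0.275 + 0.1974·0.409
      = 0.0778308 + 0.0524975 + 0.0807366 = 0.2110649

P(D) ≈ 0.2111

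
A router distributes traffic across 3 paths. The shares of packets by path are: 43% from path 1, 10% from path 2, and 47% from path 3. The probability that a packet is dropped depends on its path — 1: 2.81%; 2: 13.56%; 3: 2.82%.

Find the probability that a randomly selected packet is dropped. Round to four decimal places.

P(L) ≈ 0.0389

P(L) = P(L|1)·P(1) + P(L|2)·P(2) + P(L|3)·P(3)
      = 0.0281·0.43 + 0.1356·0.1 + 0.0282·0.47
      = 0.012083 + 0.01356 + 0.013254 = 0.038897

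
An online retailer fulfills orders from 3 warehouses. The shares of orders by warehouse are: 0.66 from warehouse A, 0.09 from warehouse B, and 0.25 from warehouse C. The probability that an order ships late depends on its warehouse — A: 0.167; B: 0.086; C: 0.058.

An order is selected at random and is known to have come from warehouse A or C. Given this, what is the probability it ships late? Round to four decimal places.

0.1371

Let S = {A, C}.
P(S) = 0.66 + 0.25 = 0.91.
P(L ∩ S) = 0.167·0.66 + 0.058·0.25 = 0.11022 + 0.0145 = 0.12472.
P(L | S) = 0.12472 / 0.91 = 0.137055…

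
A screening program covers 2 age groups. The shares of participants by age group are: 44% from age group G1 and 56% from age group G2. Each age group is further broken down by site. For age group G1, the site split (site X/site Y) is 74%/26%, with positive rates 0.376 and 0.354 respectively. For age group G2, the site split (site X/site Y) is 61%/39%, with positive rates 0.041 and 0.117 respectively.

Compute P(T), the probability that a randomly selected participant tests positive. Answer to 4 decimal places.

P(T) ≈ 0.2025

P(T|G1) = 0.74·0.376 + 0.26·0.354 = 0.27824 + 0.09204 = 0.37028
P(T|G2) = 0.61·0.041 + 0.39·0.117 = 0.02501 + 0.04563 = 0.07064
Then overall,
P(T) = 0.44·0.37028 + 0.56·0.07064
      = 0.1629232 + 0.0395584 = 0.2024816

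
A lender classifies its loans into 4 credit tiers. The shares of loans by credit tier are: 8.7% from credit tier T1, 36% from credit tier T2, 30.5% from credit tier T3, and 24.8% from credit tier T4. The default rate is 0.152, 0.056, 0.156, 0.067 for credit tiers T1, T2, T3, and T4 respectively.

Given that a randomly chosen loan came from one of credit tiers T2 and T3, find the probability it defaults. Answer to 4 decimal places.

P(D|S) ≈ 0.1019

Let S = {T2, T3}.
P(S) = 0.36 + 0.305 = 0.665.
P(D ∩ S) = 0.056·0.36 + 0.156·0.305 = 0.02016 + 0.04758 = 0.06774.
P(D | S) = 0.06774 / 0.665 = 0.101865…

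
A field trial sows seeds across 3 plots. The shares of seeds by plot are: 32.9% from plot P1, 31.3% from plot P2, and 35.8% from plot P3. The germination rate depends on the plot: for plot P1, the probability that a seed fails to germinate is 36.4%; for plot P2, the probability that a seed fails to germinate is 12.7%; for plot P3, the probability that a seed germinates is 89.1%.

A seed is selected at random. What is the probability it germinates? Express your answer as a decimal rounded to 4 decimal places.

P(G|P1) = 1 − 0.364 = 0.636.
P(G|P2) = 1 − 0.127 = 0.873.
P(G) = P(G|P1)·P(P1) + P(G|P2)·P(P2) + P(G|P3)·P(P3)
      = 0.636·0.329 + 0.873·0.313 + 0.891·0.358
      = 0.209244 + 0.273249 + 0.318978 = 0.801471

P(G) ≈ 0.8015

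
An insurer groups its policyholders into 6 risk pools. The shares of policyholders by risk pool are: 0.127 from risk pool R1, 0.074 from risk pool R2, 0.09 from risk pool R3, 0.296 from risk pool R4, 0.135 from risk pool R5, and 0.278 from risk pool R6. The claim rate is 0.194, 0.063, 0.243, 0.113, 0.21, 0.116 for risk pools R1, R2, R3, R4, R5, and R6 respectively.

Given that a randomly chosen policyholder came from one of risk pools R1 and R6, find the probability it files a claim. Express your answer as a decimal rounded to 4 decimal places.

P(C|S) ≈ 0.1405

Let S = {R1, R6}.
P(S) = 0.127 + 0.278 = 0.405.
P(C ∩ S) = 0.194·0.127 + 0.116·0.278 = 0.024638 + 0.032248 = 0.056886.
P(C | S) = 0.056886 / 0.405 = 0.140459…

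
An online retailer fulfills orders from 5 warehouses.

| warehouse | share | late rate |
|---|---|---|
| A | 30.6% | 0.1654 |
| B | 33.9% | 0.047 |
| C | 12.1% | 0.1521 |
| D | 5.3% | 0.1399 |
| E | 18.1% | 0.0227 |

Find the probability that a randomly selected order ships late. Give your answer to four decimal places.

0.0965

P(L) = P(L|A)·P(A) + P(L|B)·P(B) + P(L|C)·P(C) + P(L|D)·P(D) + P(L|E)·P(E)
      = 0.1654·0.306 + 0.047·0.339 + 0.1521·0.121 + 0.1399·0.053 + 0.0227·0.181
      = 0.0506124 + 0.015933 + 0.0184041 + 0.0074147 + 0.0041087 = 0.0964729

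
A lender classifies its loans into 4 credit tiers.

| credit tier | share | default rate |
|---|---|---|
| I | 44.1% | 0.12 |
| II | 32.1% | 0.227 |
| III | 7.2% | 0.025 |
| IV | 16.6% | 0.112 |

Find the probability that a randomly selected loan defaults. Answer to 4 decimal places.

P(D) ≈ 0.1462

P(D) = P(D|I)·P(I) + P(D|II)·P(II) + P(D|III)·P(III) + P(D|IV)·P(IV)
      = 0.12·0.441 + 0.227·0.321 + 0.025·0.072 + 0.112·0.166
      = 0.05292 + 0.072867 + 0.0018 + 0.018592 = 0.146179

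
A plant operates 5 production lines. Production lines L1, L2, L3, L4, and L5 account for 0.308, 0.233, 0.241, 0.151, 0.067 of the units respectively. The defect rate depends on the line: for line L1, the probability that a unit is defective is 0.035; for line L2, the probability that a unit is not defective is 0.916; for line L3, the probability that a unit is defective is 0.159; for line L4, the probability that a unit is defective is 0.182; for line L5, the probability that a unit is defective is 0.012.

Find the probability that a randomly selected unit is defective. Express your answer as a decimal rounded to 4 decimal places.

0.0970

P(D|L2) = 1 − 0.916 = 0.084.
Using total probability over the partition,
P(D) = P(D|L1)·P(L1) + P(D|L2)·P(L2) + P(D|L3)·P(L3) + P(D|L4)·P(L4) + P(D|L5)·P(L5)
      = 0.035·0.308 + 0.084·0.233 + 0.159·0.241 + 0.182·0.151 + 0.012·0.067
      = 0.01078 + 0.019572 + 0.038319 + 0.027482 + 0.000804 = 0.096957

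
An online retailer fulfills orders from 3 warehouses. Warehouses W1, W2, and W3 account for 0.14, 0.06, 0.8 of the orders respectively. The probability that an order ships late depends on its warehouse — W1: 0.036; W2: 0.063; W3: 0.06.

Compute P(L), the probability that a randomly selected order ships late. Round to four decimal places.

Summing over the partition,
P(L) = P(L|W1)·P(W1) + P(L|W2)·P(W2) + P(L|W3)·P(W3)
      = 0.036·0.14 + 0.063·0.06 + 0.06·0.8
      = 0.00504 + 0.00378 + 0.048 = 0.05682

0.0568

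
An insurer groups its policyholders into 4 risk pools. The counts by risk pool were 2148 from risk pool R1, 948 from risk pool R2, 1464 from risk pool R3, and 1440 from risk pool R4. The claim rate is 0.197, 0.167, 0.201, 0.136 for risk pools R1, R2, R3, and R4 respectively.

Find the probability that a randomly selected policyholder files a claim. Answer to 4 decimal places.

0.1786

Total: 2148 + 948 + 1464 + 1440 = 6000.
P(R1) = 2148/6000 = 0.358. P(R2) = 948/6000 = 0.158. P(R3) = 1464/6000 = 0.244. P(R4) = 1440/6000 = 0.24.
Summing over the partition,
P(C) = P(C|R1)·P(R1) + P(C|R2)·P(R2) + P(C|R3)·P(R3) + P(C|R4)·P(R4)
      = 0.197·0.358 + 0.167·0.158 + 0.201·0.244 + 0.136·0.24
      = 0.070526 + 0.026386 + 0.049044 + 0.03264 = 0.178596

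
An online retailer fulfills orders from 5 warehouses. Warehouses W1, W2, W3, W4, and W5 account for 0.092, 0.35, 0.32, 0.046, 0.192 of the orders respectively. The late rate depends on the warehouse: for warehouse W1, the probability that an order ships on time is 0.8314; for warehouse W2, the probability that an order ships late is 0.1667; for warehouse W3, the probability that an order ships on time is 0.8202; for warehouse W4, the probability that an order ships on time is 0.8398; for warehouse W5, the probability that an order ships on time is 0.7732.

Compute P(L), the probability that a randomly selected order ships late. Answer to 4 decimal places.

P(L|W1) = 1 − 0.8314 = 0.1686.
P(L|W3) = 1 − 0.8202 = 0.1798.
P(L|W4) = 1 − 0.8398 = 0.1602.
P(L|W5) = 1 − 0.7732 = 0.2268.
Using total probability over the partition,
P(L) = P(L|W1)·P(W1) + P(L|W2)·P(W2) + P(L|W3)·P(W3) + P(L|W4)·P(W4) + P(L|W5)·P(W5)
      = 0.1686·0.092 + 0.1667·0.35 + 0.1798·0.32 + 0.1602·0.046 + 0.2268·0.192
      = 0.0155112 + 0.058345 + 0.057536 + 0.0073692 + 0.0435456 = 0.182307

0.1823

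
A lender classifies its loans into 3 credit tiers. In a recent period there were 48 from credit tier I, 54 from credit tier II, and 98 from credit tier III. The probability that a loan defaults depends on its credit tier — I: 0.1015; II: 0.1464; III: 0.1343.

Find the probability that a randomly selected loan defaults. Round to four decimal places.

0.1297

Total: 48 + 54 + 98 = 200.
P(I) = 48/200 = 0.24. P(II) = 54/200 = 0.27. P(III) = 98/200 = 0.49.
Summing over the partition,
P(D) = P(D|I)·P(I) + P(D|II)·P(II) + P(D|III)·P(III)
      = 0.1015·0.24 + 0.1464·0.27 + 0.1343·0.49
      = 0.02436 + 0.039528 + 0.065807 = 0.129695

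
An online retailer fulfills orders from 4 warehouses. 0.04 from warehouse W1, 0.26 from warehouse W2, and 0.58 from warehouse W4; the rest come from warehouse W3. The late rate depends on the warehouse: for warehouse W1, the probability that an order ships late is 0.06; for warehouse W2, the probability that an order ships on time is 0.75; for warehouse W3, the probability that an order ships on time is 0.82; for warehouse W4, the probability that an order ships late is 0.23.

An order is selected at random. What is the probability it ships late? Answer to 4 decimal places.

0.2224

P(W3) = 1 − (0.04 + 0.26 + 0.58) = 0.12.
P(L|W2) = 1 − 0.75 = 0.25.
P(L|W3) = 1 − 0.82 = 0.18.
Summing over the partition,
P(L) = P(L|W1)·P(W1) + P(L|W2)·P(W2) + P(L|W3)·P(W3) + P(L|W4)·P(W4)
      = 0.06·0.04 + 0.25·0.26 + 0.18·0.12 + 0.23·0.58
      = 0.0024 + 0.065 + 0.0216 + 0.1334 = 0.2224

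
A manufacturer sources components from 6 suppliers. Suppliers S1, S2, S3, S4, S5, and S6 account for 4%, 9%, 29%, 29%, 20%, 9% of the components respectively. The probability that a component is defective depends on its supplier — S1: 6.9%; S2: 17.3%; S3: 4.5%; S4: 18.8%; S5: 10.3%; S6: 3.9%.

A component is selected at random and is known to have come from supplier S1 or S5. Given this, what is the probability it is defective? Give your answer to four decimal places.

Let S = {S1, S5}.
P(S) = 0.04 + 0.2 = 0.24.
P(D ∩ S) = 0.069·0.04 + 0.103·0.2 = 0.00276 + 0.0206 = 0.02336.
P(D | S) = 0.02336 / 0.24 = 0.097333…

P(D|S) ≈ 0.0973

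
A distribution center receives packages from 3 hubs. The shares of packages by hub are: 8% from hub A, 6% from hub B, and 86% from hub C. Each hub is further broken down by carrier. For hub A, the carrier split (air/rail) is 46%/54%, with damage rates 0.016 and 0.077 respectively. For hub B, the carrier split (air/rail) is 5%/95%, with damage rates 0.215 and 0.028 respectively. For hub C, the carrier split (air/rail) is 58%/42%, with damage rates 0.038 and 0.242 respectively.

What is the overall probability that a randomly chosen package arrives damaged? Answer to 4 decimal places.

P(D) ≈ 0.1125

P(D|A) = 0.46·0.016 + 0.54·0.077 = 0.00736 + 0.04158 = 0.04894
P(D|B) = 0.05·0.215 + 0.95·0.028 = 0.01075 + 0.0266 = 0.03735
P(D|C) = 0.58·0.038 + 0.42·0.242 = 0.02204 + 0.10164 = 0.12368
Then overall,
P(D) = 0.08·0.04894 + 0.06·0.03735 + 0.86·0.12368
      = 0.0039152 + 0.002241 + 0.1063648 = 0.112521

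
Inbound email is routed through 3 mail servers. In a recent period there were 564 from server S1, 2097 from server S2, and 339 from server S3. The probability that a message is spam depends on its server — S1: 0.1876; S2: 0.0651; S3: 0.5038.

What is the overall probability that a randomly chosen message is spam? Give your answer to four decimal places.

Total: 564 + 2097 + 339 = 3000.
P(S1) = 564/3000 = 0.188. P(S2) = 2097/3000 = 0.699. P(S3) = 339/3000 = 0.113.
P(S) = P(S|S1)·P(S1) + P(S|S2)·P(S2) + P(S|S3)·P(S3)
      = 0.1876·0.188 + 0.0651·0.699 + 0.5038·0.113
      = 0.0352688 + 0.0455049 + 0.0569294 = 0.1377031

0.1377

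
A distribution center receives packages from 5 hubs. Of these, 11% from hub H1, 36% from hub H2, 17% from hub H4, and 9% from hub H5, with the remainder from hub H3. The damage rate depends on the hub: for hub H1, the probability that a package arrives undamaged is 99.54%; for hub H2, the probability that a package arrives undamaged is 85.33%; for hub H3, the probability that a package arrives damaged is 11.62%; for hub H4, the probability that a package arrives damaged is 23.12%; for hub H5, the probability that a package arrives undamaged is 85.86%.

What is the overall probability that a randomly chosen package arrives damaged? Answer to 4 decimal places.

P(H3) = 1 − (0.11 + 0.36 + 0.17 + 0.09) = 0.27.
P(D|H1) = 1 − 0.9954 = 0.0046.
P(D|H2) = 1 − 0.8533 = 0.1467.
P(D|H5) = 1 − 0.8586 = 0.1414.
P(D) = P(D|H1)·P(H1) + P(D|H2)·P(H2) + P(D|H3)·P(H3) + P(D|H4)·P(H4) + P(D|H5)·P(H5)
      = 0.0046·0.11 + 0.1467·0.36 + 0.1162·0.27 + 0.2312·0.17 + 0.1414·0.09
      = 0.000506 + 0.052812 + 0.031374 + 0.039304 + 0.012726 = 0.136722

0.1367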